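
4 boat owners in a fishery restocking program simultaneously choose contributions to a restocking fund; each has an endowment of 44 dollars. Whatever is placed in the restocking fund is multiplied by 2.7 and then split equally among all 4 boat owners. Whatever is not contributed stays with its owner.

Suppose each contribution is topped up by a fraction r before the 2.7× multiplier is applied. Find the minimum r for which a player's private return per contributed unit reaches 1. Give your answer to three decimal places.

0.481

With matching at rate r, one contributed unit becomes (1 + r) in the restocking fund and returns 2.7 × (1 + r) / 4 to the contributor.
Setting this equal to 1: 1 + r = 4/2.7 = 1.4815.
So the minimum matching rate is r = 1.4815 − 1 = 0.481.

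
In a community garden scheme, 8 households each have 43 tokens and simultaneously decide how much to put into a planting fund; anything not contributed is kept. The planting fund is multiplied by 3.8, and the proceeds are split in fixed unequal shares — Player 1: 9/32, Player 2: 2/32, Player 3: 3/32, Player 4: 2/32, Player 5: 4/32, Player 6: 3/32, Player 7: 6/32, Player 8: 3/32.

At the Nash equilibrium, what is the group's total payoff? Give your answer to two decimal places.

464.40 tokens

For player j, contributing a unit is worthwhile iff 3.8 × (j's share) ≥ 1, i.e. iff j's share is at least 0.2632.
The only share above 0.2632 is Player 1's 9/32, contributing 43; the remaining 7 contribute 0. Total contributed: 43.
The planting fund pays out 3.8 × 43 = 163.40 in total (split across the unequal shares, but the aggregate is all that matters for the group sum).
The 7 free-riders keep 43 each, adding 301. Group total = 301 + 163.40 = 464.40.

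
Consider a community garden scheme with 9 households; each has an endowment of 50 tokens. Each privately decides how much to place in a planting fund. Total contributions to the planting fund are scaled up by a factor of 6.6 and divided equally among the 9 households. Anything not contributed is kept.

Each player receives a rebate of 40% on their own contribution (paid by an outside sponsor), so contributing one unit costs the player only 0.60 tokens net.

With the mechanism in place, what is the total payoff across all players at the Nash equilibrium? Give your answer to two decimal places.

The effective private return per unit is now (6.6/9) / 0.60 = 1.2222 > 1, so every player's dominant strategy flips to full contribution.
At the Nash equilibrium everyone contributes 50. Group total payoff = 9 × (50 × 0.40 + 6.6 × 50) = 3150.00.

3150.00 tokens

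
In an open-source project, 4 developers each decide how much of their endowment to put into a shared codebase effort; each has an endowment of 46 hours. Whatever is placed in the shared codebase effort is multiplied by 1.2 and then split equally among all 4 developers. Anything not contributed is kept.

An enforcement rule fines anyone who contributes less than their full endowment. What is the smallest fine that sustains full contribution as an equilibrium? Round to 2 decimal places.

32.20 hours

Given the others contribute fully, the best deviation is to contribute 0 (any partial contribution still incurs the fine and gives up units whose private return 0.3000 is below 1).
Deviating from 46 to 0 saves 46 hours but forfeits the deviator's share of the drop in the shared codebase effort: 1.2/4 × 46 = 13.80.
So the deviation gain is 46 − 13.80 = 32.20, and the fine must be at least 32.20 hours to wipe it out.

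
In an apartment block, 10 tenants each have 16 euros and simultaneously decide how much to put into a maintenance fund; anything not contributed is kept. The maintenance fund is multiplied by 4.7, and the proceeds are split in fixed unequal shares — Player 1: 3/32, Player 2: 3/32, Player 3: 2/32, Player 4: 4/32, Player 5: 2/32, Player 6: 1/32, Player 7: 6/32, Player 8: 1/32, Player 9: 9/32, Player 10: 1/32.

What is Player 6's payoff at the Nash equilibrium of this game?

Player j's private return per contributed unit is 4.7 × (j's share). Contributing is weakly dominant for j when that share is at least 1/4.7 = 0.2128, and contributing 0 is dominant otherwise.
Player 9 alone (share 9/32) is above the threshold, contributing 16; the remaining 9 contribute 0. Total contributed: 16.
Player 6 keeps 16 and receives 4.7 × 16 × 1/32 = 2.35 from the maintenance fund, for a payoff of 18.35.

18.35 euros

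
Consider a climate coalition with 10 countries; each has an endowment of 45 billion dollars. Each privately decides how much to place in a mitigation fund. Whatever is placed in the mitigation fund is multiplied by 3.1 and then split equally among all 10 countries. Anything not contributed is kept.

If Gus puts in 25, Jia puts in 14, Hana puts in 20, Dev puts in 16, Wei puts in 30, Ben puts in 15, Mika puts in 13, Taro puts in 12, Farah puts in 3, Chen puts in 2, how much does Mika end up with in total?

Total contributed: 25 + 14 + 20 + 16 + 30 + 15 + 13 + 12 + 3 + 2 = 150.
Each receives 3.1 × 150 / 10 = 46.50 from the mitigation fund.
Mika keeps 45 − 13 = 32, so Mika's payoff is 32 + 46.50 = 78.50.

78.50 billion dollars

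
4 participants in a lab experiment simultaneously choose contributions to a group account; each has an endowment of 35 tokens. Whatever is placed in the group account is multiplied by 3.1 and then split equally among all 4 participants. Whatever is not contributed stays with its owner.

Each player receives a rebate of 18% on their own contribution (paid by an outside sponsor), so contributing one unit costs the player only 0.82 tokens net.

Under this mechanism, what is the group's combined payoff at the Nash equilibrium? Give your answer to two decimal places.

With the mechanism, a contributed unit returns (3.1/4) / 0.82 = 0.9451 per unit of net cost — still below 1 — so contributing 0 remains dominant for every player.
Everyone keeps their endowment and the group total is 4 × 35 = 140.

140.00 tokens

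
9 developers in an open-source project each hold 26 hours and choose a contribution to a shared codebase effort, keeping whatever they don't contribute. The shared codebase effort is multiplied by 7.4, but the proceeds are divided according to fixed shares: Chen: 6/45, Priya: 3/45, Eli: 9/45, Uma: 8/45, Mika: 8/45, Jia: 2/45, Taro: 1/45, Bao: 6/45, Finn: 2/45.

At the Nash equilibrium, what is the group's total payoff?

A player with share s gets back 7.4·s per unit contributed, so full contribution is dominant for anyone with s > 1/7.4 = 0.1351 and zero contribution is dominant for anyone below.
Eli, Uma and Mika clear that bar, contributing 26 each; the remaining 6 contribute 0. Total contributed: 78.
The shared codebase effort pays out 7.4 × 78 = 577.20 in total (split across the unequal shares, but the aggregate is all that matters for the group sum).
The 6 free-riders keep 26 each, adding 156. Group total = 156 + 577.20 = 733.20.

733.20 hours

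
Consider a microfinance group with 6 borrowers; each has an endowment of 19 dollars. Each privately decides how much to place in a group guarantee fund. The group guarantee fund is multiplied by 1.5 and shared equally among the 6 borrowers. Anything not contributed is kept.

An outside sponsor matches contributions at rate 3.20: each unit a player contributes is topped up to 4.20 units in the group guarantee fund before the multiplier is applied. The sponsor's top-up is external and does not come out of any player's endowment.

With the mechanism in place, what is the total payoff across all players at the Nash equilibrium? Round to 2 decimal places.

Under the mechanism each unit contributed yields 1.5 × 4.20 / 6 = 1.0500 back to its contributor per unit of net cost, which exceeds 1, making full contribution the dominant choice for everyone.
At the Nash equilibrium everyone contributes 19. Group total payoff = 1.5 × 4.20 × 114 = 718.20.

718.20 dollars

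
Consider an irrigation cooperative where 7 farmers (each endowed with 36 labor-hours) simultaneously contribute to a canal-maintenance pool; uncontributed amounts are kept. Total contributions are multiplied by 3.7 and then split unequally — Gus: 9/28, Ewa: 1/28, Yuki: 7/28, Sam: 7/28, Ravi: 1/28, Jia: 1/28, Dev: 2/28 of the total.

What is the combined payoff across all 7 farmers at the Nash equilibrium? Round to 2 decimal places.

349.20 labor-hours

A player with share s gets back 3.7·s per unit contributed, so full contribution is dominant for anyone with s > 1/3.7 = 0.2703 and zero contribution is dominant for anyone below.
Gus alone (share 9/28) is above the threshold, contributing 36; the remaining 6 contribute 0. Total contributed: 36.
The canal-maintenance pool pays out 3.7 × 36 = 133.20 in total (split across the unequal shares, but the aggregate is all that matters for the group sum).
The 6 free-riders keep 36 each, adding 216. Group total = 216 + 133.20 = 349.20.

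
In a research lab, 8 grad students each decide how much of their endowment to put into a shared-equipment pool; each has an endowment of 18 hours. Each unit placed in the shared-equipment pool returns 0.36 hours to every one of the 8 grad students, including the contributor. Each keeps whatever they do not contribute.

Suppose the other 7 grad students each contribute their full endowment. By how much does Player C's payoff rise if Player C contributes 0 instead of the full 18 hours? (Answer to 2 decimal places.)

Switching from a contribution of 18 to 0 lets Player C keep an extra 18 hours, but lowers the shared-equipment pool by 18, which costs Player C their own share of that drop: 0.36 × 18 = 6.48.
Net gain = 18 − 6.48 = 11.52. The private return per contributed unit (0.36) is below 1, so free-riding is indeed the best response regardless of what the others do.

11.52 hours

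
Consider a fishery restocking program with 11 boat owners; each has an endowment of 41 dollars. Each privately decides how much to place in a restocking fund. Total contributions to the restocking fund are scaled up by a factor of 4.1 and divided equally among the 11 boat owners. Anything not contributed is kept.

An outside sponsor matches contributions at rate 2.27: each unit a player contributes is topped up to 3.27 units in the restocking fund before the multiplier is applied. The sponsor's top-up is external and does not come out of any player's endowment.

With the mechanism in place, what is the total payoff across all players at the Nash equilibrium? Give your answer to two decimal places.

6046.56 dollars

With the mechanism, a contributed unit returns 4.1 × 3.27 / 11 = 1.2188 per unit of net cost to the contributor — now above 1 — so contributing fully is weakly dominant for every player.
So the Nash equilibrium is full contribution by all 11; the group earns 4.1 × 3.27 × 451 = 6046.56.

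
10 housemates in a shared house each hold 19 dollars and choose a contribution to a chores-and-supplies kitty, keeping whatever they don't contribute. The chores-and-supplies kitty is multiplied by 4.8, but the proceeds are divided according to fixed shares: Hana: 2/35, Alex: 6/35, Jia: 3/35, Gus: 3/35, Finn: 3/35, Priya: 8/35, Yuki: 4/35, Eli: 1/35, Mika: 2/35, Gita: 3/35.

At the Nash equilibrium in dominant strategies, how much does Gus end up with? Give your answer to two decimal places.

A player with share s gets back 4.8·s per unit contributed, so full contribution is dominant for anyone with s > 1/4.8 = 0.2083 and zero contribution is dominant for anyone below.
Priya alone (share 8/35) is above the threshold, contributing 19; the remaining 9 contribute 0. Total contributed: 19.
Gus keeps 19 and receives 4.8 × 19 × 3/35 = 7.82 from the chores-and-supplies kitty, for a payoff of 26.82.

26.82 dollars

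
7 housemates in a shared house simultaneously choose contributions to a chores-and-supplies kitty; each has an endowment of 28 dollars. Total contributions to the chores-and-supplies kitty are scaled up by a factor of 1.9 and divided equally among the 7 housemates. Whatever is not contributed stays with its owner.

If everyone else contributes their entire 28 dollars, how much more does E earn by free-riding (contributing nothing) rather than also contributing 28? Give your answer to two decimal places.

20.40 dollars

Switching from a contribution of 28 to 0 lets E keep an extra 28 dollars, but lowers the chores-and-supplies kitty by 28, which costs E their own share of that drop: 1.9/7 × 28 = 7.60.
Net gain = 28 − 7.60 = 20.40. The private return per contributed unit (0.2714) is below 1, so free-riding is indeed the best response regardless of what the others do.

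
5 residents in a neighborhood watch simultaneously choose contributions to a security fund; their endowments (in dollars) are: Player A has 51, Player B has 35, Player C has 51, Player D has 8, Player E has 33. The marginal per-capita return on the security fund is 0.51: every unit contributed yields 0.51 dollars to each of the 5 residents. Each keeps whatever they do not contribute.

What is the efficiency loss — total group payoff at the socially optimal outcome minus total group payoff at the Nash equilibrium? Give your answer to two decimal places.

275.90 dollars

The private return per contributed unit is 0.51 < 1 for everyone, so the Nash equilibrium is zero contribution and the group total is Σ E_j = 51 + 35 + 51 + 8 + 33 = 178.
Each contributed unit returns 2.550 to the group, so the social optimum is full contribution by everyone: group total = 2.550 × 178 = 453.90.
Efficiency loss = (2.550 − 1) × 178 = 275.90.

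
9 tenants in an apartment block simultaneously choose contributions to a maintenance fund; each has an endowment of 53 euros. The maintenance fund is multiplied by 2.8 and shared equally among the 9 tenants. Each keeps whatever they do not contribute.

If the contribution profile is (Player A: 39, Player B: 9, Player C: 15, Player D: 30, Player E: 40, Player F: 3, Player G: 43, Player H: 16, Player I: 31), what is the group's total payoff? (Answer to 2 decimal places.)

883.80 euros

Total contributed: 39 + 9 + 15 + 30 + 40 + 3 + 43 + 16 + 31 = 226; total kept: 9 × 53 − 226 = 251.
The maintenance fund pays out 2.8 × 226 = 632.80 in aggregate.
Group total = 251 + 632.80 = 883.80.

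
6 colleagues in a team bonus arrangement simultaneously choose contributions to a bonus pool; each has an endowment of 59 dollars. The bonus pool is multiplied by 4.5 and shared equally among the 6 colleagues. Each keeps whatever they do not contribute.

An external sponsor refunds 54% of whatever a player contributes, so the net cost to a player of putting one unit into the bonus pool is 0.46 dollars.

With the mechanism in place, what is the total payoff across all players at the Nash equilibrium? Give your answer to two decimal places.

Under the mechanism each unit contributed yields (4.5/6) / 0.46 = 1.6304 back to its contributor per unit of net cost, which exceeds 1, making full contribution the dominant choice for everyone.
At the Nash equilibrium everyone contributes 59. Group total payoff = 6 × (59 × 0.54 + 4.5 × 59) = 1784.16.

1784.16 dollars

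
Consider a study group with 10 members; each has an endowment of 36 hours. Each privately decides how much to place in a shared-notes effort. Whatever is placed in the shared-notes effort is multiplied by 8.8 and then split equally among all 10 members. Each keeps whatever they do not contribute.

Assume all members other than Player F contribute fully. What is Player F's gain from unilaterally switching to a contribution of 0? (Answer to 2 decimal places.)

Switching from a contribution of 36 to 0 lets Player F keep an extra 36 hours, but lowers the shared-notes effort by 36, which costs Player F their own share of that drop: 8.8/10 × 36 = 31.68.
Net gain = 36 − 31.68 = 4.32. The private return per contributed unit (0.8800) is below 1, so free-riding is indeed the best response regardless of what the others do.

4.32 hours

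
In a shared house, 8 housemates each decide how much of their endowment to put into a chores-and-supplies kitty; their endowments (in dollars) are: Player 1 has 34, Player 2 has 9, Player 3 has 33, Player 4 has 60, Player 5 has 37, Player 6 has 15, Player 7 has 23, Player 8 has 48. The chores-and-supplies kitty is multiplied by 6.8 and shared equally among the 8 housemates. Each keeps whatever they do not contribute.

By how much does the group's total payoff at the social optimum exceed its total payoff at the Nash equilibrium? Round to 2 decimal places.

The private return per contributed unit is 6.8/8 = 0.8500 < 1 for every player regardless of endowment, so the Nash equilibrium is zero contribution and the group total is Σ E_j = 34 + 9 + 33 + 60 + 37 + 15 + 23 + 48 = 259.
Each contributed unit returns 6.800 to the group, so the social optimum is full contribution by everyone: group total = 6.800 × 259 = 1761.20.
Efficiency loss = (6.800 − 1) × 259 = 1502.20.

1502.20 dollars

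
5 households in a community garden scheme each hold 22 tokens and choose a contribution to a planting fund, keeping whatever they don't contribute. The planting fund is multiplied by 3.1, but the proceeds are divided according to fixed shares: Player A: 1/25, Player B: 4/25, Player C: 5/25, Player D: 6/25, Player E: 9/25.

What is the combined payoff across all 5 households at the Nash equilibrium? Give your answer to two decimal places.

156.20 tokens

A player with share s gets back 3.1·s per unit contributed, so full contribution is dominant for anyone with s > 1/3.1 = 0.3226 and zero contribution is dominant for anyone below.
Only Player E (9/25) clears that bar, contributing 22; the remaining 4 contribute 0. Total contributed: 22.
The planting fund pays out 3.1 × 22 = 68.20 in total (split across the unequal shares, but the aggregate is all that matters for the group sum).
The 4 free-riders keep 22 each, adding 88. Group total = 88 + 68.20 = 156.20.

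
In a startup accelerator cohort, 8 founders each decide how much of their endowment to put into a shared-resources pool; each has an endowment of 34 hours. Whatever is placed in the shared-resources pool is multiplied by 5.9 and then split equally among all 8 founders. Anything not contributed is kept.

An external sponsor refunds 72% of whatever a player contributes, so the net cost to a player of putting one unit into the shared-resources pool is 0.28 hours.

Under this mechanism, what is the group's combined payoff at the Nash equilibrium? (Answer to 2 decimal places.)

With the mechanism, a contributed unit returns (5.9/8) / 0.28 = 2.6339 per unit of net cost to the contributor — now above 1 — so contributing fully is weakly dominant for every player.
At the Nash equilibrium everyone contributes 34. Group total payoff = 8 × (34 × 0.72 + 5.9 × 34) = 1800.64.

1800.64 hours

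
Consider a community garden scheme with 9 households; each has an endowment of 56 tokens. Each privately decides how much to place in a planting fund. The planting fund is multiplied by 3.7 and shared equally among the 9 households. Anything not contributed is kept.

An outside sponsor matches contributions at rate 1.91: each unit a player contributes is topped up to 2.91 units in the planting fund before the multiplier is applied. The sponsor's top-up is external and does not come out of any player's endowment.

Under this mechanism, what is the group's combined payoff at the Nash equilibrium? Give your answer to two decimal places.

The effective private return per unit is now 3.7 × 2.91 / 9 = 1.1963 > 1, so every player's dominant strategy flips to full contribution.
At the Nash equilibrium everyone contributes 56. Group total payoff = 3.7 × 2.91 × 504 = 5426.57.

5426.57 tokens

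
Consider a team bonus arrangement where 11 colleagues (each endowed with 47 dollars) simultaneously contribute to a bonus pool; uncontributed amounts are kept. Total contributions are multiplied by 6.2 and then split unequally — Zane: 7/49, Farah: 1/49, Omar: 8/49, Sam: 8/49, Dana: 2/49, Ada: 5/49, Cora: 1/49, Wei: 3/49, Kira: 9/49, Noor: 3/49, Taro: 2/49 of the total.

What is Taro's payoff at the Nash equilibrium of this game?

82.68 dollars

For player j, contributing a unit is worthwhile iff 6.2 × (j's share) ≥ 1, i.e. iff j's share is at least 0.1613.
The shares above 0.1613 belong to Omar, Sam and Kira, contributing 47 each; the remaining 8 contribute 0. Total contributed: 141.
Taro keeps 47 and receives 6.2 × 141 × 2/49 = 35.68 from the bonus pool, for a payoff of 82.68.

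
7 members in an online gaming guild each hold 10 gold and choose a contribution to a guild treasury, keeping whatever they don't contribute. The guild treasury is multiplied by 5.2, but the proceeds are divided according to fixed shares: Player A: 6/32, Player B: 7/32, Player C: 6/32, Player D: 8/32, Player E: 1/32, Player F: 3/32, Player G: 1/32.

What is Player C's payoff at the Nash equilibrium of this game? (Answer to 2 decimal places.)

Player j's private return per contributed unit is 5.2 × (j's share). Contributing is weakly dominant for j when that share is at least 1/5.2 = 0.1923, and contributing 0 is dominant otherwise.
Player B and Player D are above the threshold, contributing 10 each; the remaining 5 contribute 0. Total contributed: 20.
Player C keeps 10 and receives 5.2 × 20 × 6/32 = 19.50 from the guild treasury, for a payoff of 29.50.

29.50 gold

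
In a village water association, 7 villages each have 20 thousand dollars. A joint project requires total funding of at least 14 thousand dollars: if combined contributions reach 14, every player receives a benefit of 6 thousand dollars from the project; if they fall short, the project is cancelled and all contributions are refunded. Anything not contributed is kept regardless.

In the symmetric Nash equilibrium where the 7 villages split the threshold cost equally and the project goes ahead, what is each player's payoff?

Equal share of the threshold: 14/7 = 2.
At this profile no one gains by cutting their contribution: any cut drops the total below 14, the project is cancelled, contributions are refunded, and the deviator ends with 20, which is less than 20 − 2 + 6 = 24. Contributing more than 2 just wastes the excess. So contributing exactly 2 is a best response.
Each player's payoff: 20 − 2 + 6 = 24.

24 thousand dollars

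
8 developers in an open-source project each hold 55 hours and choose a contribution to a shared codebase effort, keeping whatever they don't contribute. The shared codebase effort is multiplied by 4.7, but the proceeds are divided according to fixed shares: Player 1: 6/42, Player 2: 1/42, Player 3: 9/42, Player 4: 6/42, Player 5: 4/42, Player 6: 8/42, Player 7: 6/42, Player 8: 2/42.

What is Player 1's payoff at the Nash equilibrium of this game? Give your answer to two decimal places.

91.93 hours

A player with share s gets back 4.7·s per unit contributed, so full contribution is dominant for anyone with s > 1/4.7 = 0.2128 and zero contribution is dominant for anyone below.
Only Player 3 (9/42) clears that bar, contributing 55; the remaining 7 contribute 0. Total contributed: 55.
Player 1 keeps 55 and receives 4.7 × 55 × 6/42 = 36.93 from the shared codebase effort, for a payoff of 91.93.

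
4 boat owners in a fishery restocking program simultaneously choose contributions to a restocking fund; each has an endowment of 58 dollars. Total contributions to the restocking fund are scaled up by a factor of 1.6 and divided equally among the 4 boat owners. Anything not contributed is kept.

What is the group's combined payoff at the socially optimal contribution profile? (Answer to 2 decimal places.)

371.20 dollars

Each contributed unit returns 1.600 to the group as a whole (0.4000 to each of 4 players), which exceeds 1, so the social optimum is full contribution: group total = 1.600 × 232 = 371.20.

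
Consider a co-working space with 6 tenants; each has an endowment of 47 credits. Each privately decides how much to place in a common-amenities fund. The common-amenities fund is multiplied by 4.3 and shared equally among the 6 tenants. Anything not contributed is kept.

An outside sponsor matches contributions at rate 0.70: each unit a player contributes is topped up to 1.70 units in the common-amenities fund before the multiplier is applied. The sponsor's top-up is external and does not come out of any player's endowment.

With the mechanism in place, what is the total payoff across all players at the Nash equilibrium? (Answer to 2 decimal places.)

Under the mechanism each unit contributed yields 4.3 × 1.70 / 6 = 1.2183 back to its contributor per unit of net cost, which exceeds 1, making full contribution the dominant choice for everyone.
So the Nash equilibrium is full contribution by all 6; the group earns 4.3 × 1.70 × 282 = 2061.42.

2061.42 credits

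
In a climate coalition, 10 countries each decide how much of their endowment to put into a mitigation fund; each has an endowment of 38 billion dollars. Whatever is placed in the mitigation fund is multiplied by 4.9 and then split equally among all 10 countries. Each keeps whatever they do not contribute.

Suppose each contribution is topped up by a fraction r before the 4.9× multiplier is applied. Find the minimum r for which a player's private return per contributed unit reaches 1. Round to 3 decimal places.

With matching at rate r, one contributed unit becomes (1 + r) in the mitigation fund and returns 4.9 × (1 + r) / 10 to the contributor.
Setting this equal to 1: 1 + r = 10/4.9 = 2.0408.
So the minimum matching rate is r = 2.0408 − 1 = 1.041.

1.041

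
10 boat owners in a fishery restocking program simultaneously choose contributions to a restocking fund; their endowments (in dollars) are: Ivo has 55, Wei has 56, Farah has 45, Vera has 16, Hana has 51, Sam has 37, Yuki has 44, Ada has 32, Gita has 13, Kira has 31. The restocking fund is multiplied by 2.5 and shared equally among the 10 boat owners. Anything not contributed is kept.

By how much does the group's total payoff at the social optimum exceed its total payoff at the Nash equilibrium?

570.00 dollars

The private return per contributed unit is 2.5/10 = 0.2500 < 1 for every player regardless of endowment, so the Nash equilibrium is zero contribution and the group total is Σ E_j = 55 + 56 + 45 + 16 + 51 + 37 + 44 + 32 + 13 + 31 = 380.
Each contributed unit returns 2.500 to the group, so the social optimum is full contribution by everyone: group total = 2.500 × 380 = 950.00.
Efficiency loss = (2.500 − 1) × 380 = 570.00.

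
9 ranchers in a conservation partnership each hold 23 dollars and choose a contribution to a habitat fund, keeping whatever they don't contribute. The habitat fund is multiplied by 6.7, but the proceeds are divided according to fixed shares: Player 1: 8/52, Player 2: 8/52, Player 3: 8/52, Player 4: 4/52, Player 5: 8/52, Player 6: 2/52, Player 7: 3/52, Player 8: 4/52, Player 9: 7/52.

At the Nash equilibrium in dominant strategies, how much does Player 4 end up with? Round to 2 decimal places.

70.42 dollars

Player j's private return per contributed unit is 6.7 × (j's share). Contributing is weakly dominant for j when that share is at least 1/6.7 = 0.1493, and contributing 0 is dominant otherwise.
Player 1, Player 2, Player 3 and Player 5 are above the threshold, contributing 23 each; the remaining 5 contribute 0. Total contributed: 92.
Player 4 keeps 23 and receives 6.7 × 92 × 4/52 = 47.42 from the habitat fund, for a payoff of 70.42.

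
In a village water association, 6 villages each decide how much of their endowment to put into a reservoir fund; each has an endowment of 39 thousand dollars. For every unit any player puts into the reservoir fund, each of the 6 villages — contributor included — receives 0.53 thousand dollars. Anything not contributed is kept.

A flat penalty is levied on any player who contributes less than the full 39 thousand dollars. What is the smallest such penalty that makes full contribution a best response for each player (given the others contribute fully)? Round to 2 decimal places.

18.33 thousand dollars

Given the others contribute fully, the best deviation is to contribute 0 (any partial contribution still incurs the fine and gives up units whose private return 0.53 is below 1).
Deviating from 39 to 0 saves 39 thousand dollars but forfeits the deviator's share of the drop in the reservoir fund: 0.53 × 39 = 20.67.
So the deviation gain is 39 − 20.67 = 18.33, and the fine must be at least 18.33 thousand dollars to wipe it out.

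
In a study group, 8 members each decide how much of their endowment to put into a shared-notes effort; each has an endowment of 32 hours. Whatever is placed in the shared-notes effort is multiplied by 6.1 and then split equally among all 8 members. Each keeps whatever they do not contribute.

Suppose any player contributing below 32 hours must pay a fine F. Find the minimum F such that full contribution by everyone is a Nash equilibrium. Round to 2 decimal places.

7.60 hours

Given the others contribute fully, the best deviation is to contribute 0 (any partial contribution still incurs the fine and gives up units whose private return 0.7625 is below 1).
Deviating from 32 to 0 saves 32 hours but forfeits the deviator's share of the drop in the shared-notes effort: 6.1/8 × 32 = 24.40.
So the deviation gain is 32 − 24.40 = 7.60, and the fine must be at least 7.60 hours to wipe it out.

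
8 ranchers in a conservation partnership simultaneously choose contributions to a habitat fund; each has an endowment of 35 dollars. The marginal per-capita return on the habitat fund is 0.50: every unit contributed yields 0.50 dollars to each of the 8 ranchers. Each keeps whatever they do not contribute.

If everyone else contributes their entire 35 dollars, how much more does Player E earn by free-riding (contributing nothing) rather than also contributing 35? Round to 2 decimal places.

17.50 dollars

Switching from a contribution of 35 to 0 lets Player E keep an extra 35 dollars, but lowers the habitat fund by 35, which costs Player E their own share of that drop: 0.50 × 35 = 17.50.
Net gain = 35 − 17.50 = 17.50. The private return per contributed unit (0.50) is below 1, so free-riding is indeed the best response regardless of what the others do.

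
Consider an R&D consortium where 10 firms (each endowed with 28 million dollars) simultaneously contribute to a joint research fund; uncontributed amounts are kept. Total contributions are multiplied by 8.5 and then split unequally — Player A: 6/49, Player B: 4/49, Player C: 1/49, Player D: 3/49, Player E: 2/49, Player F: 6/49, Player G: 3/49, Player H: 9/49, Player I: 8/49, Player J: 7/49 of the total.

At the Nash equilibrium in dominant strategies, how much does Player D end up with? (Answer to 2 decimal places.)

For player j, contributing a unit is worthwhile iff 8.5 × (j's share) ≥ 1, i.e. iff j's share is at least 0.1176.
Player A, Player F, Player H, Player I and Player J are above the threshold, contributing 28 each; the remaining 5 contribute 0. Total contributed: 140.
Player D keeps 28 and receives 8.5 × 140 × 3/49 = 72.86 from the joint research fund, for a payoff of 100.86.

100.86 million dollars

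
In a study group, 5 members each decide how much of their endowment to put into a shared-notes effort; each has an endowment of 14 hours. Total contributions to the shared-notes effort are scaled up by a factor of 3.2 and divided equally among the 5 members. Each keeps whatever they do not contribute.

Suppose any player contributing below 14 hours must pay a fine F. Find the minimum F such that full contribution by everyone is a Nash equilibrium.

Given the others contribute fully, the best deviation is to contribute 0 (any partial contribution still incurs the fine and gives up units whose private return 0.6400 is below 1).
Deviating from 14 to 0 saves 14 hours but forfeits the deviator's share of the drop in the shared-notes effort: 3.2/5 × 14 = 8.96.
So the deviation gain is 14 − 8.96 = 5.04, and the fine must be at least 5.04 hours to wipe it out.

5.04 hours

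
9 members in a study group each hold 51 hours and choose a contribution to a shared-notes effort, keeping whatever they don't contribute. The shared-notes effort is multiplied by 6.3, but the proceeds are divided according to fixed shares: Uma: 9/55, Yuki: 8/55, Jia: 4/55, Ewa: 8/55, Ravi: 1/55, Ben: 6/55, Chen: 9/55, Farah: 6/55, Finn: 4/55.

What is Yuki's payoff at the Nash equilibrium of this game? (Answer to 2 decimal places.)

144.47 hours

Each unit j contributes comes back to j as 6.3 × (j's share), so j prefers to contribute only if that share exceeds 1/6.3 = 0.1587; otherwise keeping the unit dominates.
Uma and Chen are above the threshold, contributing 51 each; the remaining 7 contribute 0. Total contributed: 102.
Yuki keeps 51 and receives 6.3 × 102 × 8/55 = 93.47 from the shared-notes effort, for a payoff of 144.47.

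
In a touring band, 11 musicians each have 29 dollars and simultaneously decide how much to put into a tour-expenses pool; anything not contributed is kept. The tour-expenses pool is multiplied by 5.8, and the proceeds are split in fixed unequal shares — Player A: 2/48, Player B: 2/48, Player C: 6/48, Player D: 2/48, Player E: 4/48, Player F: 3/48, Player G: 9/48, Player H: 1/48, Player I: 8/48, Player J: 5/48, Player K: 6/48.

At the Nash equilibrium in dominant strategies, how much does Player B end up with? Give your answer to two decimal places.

Player j's private return per contributed unit is 5.8 × (j's share). Contributing is weakly dominant for j when that share is at least 1/5.8 = 0.1724, and contributing 0 is dominant otherwise.
Only Player G (9/48) clears that bar, contributing 29; the remaining 10 contribute 0. Total contributed: 29.
Player B keeps 29 and receives 5.8 × 29 × 2/48 = 7.01 from the tour-expenses pool, for a payoff of 36.01.

36.01 dollars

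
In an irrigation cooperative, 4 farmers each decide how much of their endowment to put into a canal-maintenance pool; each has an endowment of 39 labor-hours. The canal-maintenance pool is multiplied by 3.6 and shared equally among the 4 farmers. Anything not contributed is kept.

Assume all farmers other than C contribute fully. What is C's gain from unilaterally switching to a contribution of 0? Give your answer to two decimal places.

Switching from a contribution of 39 to 0 lets C keep an extra 39 labor-hours, but lowers the canal-maintenance pool by 39, which costs C their own share of that drop: 3.6/4 × 39 = 35.10.
Net gain = 39 − 35.10 = 3.90. The private return per contributed unit (0.9000) is below 1, so free-riding is indeed the best response regardless of what the others do.

3.90 labor-hours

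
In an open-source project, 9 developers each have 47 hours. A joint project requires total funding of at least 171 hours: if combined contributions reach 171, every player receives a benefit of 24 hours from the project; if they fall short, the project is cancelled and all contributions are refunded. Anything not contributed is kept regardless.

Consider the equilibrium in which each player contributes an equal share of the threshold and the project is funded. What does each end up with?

Equal share of the threshold: 171/9 = 19.
At this profile no one gains by cutting their contribution: any cut drops the total below 171, the project is cancelled, contributions are refunded, and the deviator ends with 47, which is less than 47 − 19 + 24 = 52. Contributing more than 19 just wastes the excess. So contributing exactly 19 is a best response.
Each player's payoff: 47 − 19 + 24 = 52.

52 hours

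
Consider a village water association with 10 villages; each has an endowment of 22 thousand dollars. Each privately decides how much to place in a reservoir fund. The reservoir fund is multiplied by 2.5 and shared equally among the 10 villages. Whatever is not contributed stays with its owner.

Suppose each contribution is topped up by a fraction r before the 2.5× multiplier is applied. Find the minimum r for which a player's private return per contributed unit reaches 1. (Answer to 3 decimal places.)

3.000

With matching at rate r, one contributed unit becomes (1 + r) in the reservoir fund and returns 2.5 × (1 + r) / 10 to the contributor.
Setting this equal to 1: 1 + r = 10/2.5 = 4.0000.
So the minimum matching rate is r = 4.0000 − 1 = 3.000.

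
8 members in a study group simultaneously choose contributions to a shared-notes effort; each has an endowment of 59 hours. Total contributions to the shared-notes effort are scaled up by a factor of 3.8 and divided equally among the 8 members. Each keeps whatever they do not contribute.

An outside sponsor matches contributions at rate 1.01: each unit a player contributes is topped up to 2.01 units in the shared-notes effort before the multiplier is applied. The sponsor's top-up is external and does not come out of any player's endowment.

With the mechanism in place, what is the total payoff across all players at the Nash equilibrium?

472.00 hours

Even with the mechanism, each unit contributed returns only 3.8 × 2.01 / 8 = 0.9548 per unit of net cost, so contributing nothing is still dominant.
At the Nash equilibrium no one contributes; group total payoff = 8 × 59 = 472.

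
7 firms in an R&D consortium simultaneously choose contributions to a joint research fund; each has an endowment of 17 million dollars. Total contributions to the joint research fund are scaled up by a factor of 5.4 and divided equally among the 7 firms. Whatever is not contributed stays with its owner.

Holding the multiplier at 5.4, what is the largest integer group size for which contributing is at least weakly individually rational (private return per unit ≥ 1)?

Private return per unit is 5.4/(group size), which is ≥ 1 whenever the group size is ≤ 5.4.
The largest such integer is 5.

5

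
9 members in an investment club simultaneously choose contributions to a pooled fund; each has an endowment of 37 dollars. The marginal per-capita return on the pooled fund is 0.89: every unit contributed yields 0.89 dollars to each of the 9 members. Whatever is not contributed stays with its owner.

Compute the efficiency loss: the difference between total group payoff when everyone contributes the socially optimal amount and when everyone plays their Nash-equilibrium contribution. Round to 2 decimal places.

2334.33 dollars

The private return per contributed unit is 0.89 < 1, so contributing 0 is dominant for every player. At the Nash equilibrium everyone keeps their 37, and the group total is 9 × 37 = 333.
Each contributed unit returns 8.010 to the group as a whole (0.89 to each of 9 players), which exceeds 1, so the social optimum is full contribution: group total = 8.010 × 333 = 2667.33.
Efficiency loss = 2667.33 − 333 = 2334.33.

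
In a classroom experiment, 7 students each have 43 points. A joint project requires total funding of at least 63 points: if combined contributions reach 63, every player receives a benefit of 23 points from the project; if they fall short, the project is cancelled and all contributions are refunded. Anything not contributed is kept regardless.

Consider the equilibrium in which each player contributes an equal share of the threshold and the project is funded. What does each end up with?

57 points

Equal share of the threshold: 63/7 = 9.
At this profile no one gains by cutting their contribution: any cut drops the total below 63, the project is cancelled, contributions are refunded, and the deviator ends with 43, which is less than 43 − 9 + 23 = 57. Contributing more than 9 just wastes the excess. So contributing exactly 9 is a best response.
Each player's payoff: 43 − 9 + 23 = 57.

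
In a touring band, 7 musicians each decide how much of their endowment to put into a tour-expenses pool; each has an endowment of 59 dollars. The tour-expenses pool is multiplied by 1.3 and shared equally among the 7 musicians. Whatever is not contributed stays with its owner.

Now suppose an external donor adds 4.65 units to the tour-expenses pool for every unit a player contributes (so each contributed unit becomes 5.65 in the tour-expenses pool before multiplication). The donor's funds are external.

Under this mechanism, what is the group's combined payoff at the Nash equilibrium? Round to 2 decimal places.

3033.49 dollars

The effective private return per unit is now 1.3 × 5.65 / 7 = 1.0493 > 1, so every player's dominant strategy flips to full contribution.
So the Nash equilibrium is full contribution by all 7; the group earns 1.3 × 5.65 × 413 = 3033.49.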